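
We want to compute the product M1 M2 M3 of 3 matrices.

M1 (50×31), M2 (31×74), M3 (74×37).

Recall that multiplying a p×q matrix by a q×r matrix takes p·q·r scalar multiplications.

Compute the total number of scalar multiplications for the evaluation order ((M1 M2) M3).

251600

(M1 M2): 50×31 by 31×74 → 50×74, cost 50·31·74 = 114700
((M1 M2) M3): 50×74 by 74×37 → 50×37, cost 50·74·37 = 136900; cumulative 251600
Total: 251600 scalar multiplications.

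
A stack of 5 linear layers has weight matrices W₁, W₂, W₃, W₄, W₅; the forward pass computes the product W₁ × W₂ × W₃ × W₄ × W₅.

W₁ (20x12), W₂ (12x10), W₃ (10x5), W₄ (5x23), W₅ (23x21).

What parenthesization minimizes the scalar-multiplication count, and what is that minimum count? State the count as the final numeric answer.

Adjacent pairs: W₁W₂ = 20·12·10 = 2400; W₂W₃ = 12·10·5 = 600; W₃W₄ = 10·5·23 = 1150; W₄W₅ = 5·23·21 = 2415.
Length 3: W₁..W₃: k=1: 0+600+20·12·5=1800; k=2: 2400+0+20·10·5=3400 → min 1800 | W₂..W₄: k=2: 0+1150+12·10·23=3910; k=3: 600+0+12·5·23=1980 → min 1980 | W₃..W₅: k=3: 0+2415+10·5·21=3465; k=4: 1150+0+10·23·21=5980 → min 3465.
Length 4: W₁..W₄: k=1: 0+1980+20·12·23=7500; k=2: 2400+1150+20·10·23=8150; k=3: 1800+0+20·5·23=4100 → min 4100 | W₂..W₅: k=2: 0+3465+12·10·21=5985; k=3: 600+2415+12·5·21=4275; k=4: 1980+0+12·23·21=7776 → min 4275.
Length 5: W₁..W₅: k=1: 0+4275+20·12·21=9315; k=2: 2400+3465+20·10·21=10065; k=3: 1800+2415+20·5·21=6315; k=4: 4100+0+20·23·21=13760 → min 6315.
Optimal parenthesization: ((W₁ × (W₂ × W₃)) × (W₄ × W₅)) with cost 6315.

6315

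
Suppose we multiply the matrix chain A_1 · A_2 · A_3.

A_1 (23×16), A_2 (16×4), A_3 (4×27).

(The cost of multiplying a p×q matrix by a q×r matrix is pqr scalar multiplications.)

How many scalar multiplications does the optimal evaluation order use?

Order (A_1 · (A_2 · A_3)): (A_2 · A_3): 16×4 by 4×27 → 16×27, cost 16·4·27 = 1728; (A_1 · (A_2 · A_3)): 23×16 by 16×27 → 23×27, cost 23·16·27 = 9936; cumulative 11664. Total 11664.
Order ((A_1 · A_2) · A_3): (A_1 · A_2): 23×16 by 16×4 → 23×4, cost 23·16·4 = 1472; ((A_1 · A_2) · A_3): 23×4 by 4×27 → 23×27, cost 23·4·27 = 2484; cumulative 3956. Total 3956.
Minimum: 3956.

3956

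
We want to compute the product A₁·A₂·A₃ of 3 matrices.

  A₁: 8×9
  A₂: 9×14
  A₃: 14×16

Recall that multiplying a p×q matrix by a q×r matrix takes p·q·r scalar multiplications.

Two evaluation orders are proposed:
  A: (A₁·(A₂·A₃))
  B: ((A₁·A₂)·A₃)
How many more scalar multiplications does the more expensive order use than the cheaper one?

Order A = (A₁·(A₂·A₃)): (A₂·A₃): 9×14 by 14×16 → 9×16, cost 9·14·16 = 2016; (A₁·(A₂·A₃)): 8×9 by 9×16 → 8×16, cost 8·9·16 = 1152; cumulative 3168. Total 3168.
Order B = ((A₁·A₂)·A₃): (A₁·A₂): 8×9 by 9×14 → 8×14, cost 8·9·14 = 1008; ((A₁·A₂)·A₃): 8×14 by 14×16 → 8×16, cost 8·14·16 = 1792; cumulative 2800. Total 2800.
Difference: |3168 − 2800| = 368.

368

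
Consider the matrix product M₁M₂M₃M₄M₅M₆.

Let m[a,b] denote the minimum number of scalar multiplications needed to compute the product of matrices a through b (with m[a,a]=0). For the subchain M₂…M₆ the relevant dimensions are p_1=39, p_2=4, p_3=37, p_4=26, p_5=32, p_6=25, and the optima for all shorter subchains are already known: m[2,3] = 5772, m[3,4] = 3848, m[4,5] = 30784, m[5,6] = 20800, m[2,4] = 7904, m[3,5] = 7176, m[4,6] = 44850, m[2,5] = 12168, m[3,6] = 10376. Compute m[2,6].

m[2,6] = min over k∈[2,5] of m[2,k]+m[k+1,6]+p_{1}·p_k·p_{6}.
k=2: 0 + 10376 + 39·4·25 = 14276; k=3: 5772 + 44850 + 39·37·25 = 86697; k=4: 7904 + 20800 + 39·26·25 = 54054; k=5: 12168 + 0 + 39·32·25 = 43368.
Minimum: 14276 at k=2.

14276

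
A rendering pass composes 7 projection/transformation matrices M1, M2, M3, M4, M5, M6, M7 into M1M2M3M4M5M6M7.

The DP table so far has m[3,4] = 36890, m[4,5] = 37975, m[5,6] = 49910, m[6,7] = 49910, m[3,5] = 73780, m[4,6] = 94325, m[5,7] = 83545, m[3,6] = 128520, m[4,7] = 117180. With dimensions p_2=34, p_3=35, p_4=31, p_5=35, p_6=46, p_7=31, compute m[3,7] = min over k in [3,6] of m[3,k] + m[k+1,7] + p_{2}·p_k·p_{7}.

m[3,7] = min over k∈[3,6] of m[3,k]+m[k+1,7]+p_{2}·p_k·p_{7}.
k=3: 0 + 117180 + 34·35·31 = 154070; k=4: 36890 + 83545 + 34·31·31 = 153109; k=5: 73780 + 49910 + 34·35·31 = 160580; k=6: 128520 + 0 + 34·46·31 = 177004.
Minimum: 153109 at k=4.

153109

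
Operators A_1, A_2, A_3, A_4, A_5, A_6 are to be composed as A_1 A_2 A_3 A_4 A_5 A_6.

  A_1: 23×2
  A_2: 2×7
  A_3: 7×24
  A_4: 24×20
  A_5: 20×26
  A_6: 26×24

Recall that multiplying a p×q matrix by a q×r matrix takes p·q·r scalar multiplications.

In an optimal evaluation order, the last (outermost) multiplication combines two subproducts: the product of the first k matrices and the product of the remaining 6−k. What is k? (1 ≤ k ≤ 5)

1

Adjacent pairs: A_1A_2 = 23·2·7 = 322; A_2A_3 = 2·7·24 = 336; A_3A_4 = 7·24·20 = 3360; A_4A_5 = 24·20·26 = 12480; A_5A_6 = 20·26·24 = 12480.
Length 3: A_1..A_3: k=1: 0+336+23·2·24=1440; k=2: 322+0+23·7·24=4186 → min 1440 | A_2..A_4: k=2: 0+3360+2·7·20=3640; k=3: 336+0+2·24·20=1296 → min 1296 | A_3..A_5: k=3: 0+12480+7·24·26=16848; k=4: 3360+0+7·20·26=7000 → min 7000 | A_4..A_6: k=4: 0+12480+24·20·24=24000; k=5: 12480+0+24·26·24=27456 → min 24000.
Length 4: A_1..A_4: k=1: 0+1296+23·2·20=2216; k=2: 322+3360+23·7·20=6902; k=3: 1440+0+23·24·20=12480 → min 2216 | A_2..A_5: k=2: 0+7000+2·7·26=7364; k=3: 336+12480+2·24·26=14064; k=4: 1296+0+2·20·26=2336 → min 2336 | A_3..A_6: k=3: 0+24000+7·24·24=28032; k=4: 3360+12480+7·20·24=19200; k=5: 7000+0+7·26·24=11368 → min 11368.
Length 5: A_1..A_5: k=1: 0+2336+23·2·26=3532; k=2: 322+7000+23·7·26=11508; k=3: 1440+12480+23·24·26=28272; k=4: 2216+0+23·20·26=14176 → min 3532 | A_2..A_6: k=2: 0+11368+2·7·24=11704; k=3: 336+24000+2·24·24=25488; k=4: 1296+12480+2·20·24=14736; k=5: 2336+0+2·26·24=3584 → min 3584.
Top-level splits: k=1: (A_1..A_1)·(A_2..A_6) → 0+3584+23·2·24 = 4688; k=2: (A_1..A_2)·(A_3..A_6) → 322+11368+23·7·24 = 15554; k=3: (A_1..A_3)·(A_4..A_6) → 1440+24000+23·24·24 = 38688; k=4: (A_1..A_4)·(A_5..A_6) → 2216+12480+23·20·24 = 25736; k=5: (A_1..A_5)·(A_6..A_6) → 3532+0+23·26·24 = 17884.
Best split is after A_1, i.e. k = 1.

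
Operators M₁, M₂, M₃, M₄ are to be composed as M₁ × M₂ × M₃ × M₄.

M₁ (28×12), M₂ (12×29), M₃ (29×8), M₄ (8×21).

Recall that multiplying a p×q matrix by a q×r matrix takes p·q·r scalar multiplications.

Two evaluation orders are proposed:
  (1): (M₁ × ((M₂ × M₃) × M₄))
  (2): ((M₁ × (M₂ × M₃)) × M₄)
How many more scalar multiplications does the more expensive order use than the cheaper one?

1680

Order (1) = (M₁ × ((M₂ × M₃) × M₄)): (M₂ × M₃): 12×29 by 29×8 → 12×8, cost 12·29·8 = 2784; ((M₂ × M₃) × M₄): 12×8 by 8×21 → 12×21, cost 12·8·21 = 2016; cumulative 4800; (M₁ × ((M₂ × M₃) × M₄)): 28×12 by 12×21 → 28×21, cost 28·12·21 = 7056; cumulative 11856. Total 11856.
Order (2) = ((M₁ × (M₂ × M₃)) × M₄): (M₂ × M₃): 12×29 by 29×8 → 12×8, cost 12·29·8 = 2784; (M₁ × (M₂ × M₃)): 28×12 by 12×8 → 28×8, cost 28·12·8 = 2688; cumulative 5472; ((M₁ × (M₂ × M₃)) × M₄): 28×8 by 8×21 → 28×21, cost 28·8·21 = 4704; cumulative 10176. Total 10176.
Difference: |11856 − 10176| = 1680.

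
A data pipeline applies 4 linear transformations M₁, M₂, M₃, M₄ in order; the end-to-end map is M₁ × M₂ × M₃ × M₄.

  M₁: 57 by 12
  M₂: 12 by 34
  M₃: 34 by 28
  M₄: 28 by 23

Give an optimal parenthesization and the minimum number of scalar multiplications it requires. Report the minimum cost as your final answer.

34884

Adjacent pairs: M₁M₂ = 57·12·34 = 23256; M₂M₃ = 12·34·28 = 11424; M₃M₄ = 34·28·23 = 21896.
Length 3: M₁..M₃: k=1: 0+11424+57·12·28=30576; k=2: 23256+0+57·34·28=77520 → min 30576 | M₂..M₄: k=2: 0+21896+12·34·23=31280; k=3: 11424+0+12·28·23=19152 → min 19152.
Length 4: M₁..M₄: k=1: 0+19152+57·12·23=34884; k=2: 23256+21896+57·34·23=89726; k=3: 30576+0+57·28·23=67284 → min 34884.
Optimal parenthesization: (M₁ × ((M₂ × M₃) × M₄)) with cost 34884.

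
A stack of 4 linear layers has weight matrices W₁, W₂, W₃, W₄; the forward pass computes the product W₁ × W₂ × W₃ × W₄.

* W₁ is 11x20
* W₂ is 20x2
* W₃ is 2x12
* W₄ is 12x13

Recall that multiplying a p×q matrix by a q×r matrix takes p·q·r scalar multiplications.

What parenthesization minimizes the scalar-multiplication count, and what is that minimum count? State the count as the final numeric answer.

1038

Adjacent pairs: W₁W₂ = 11·20·2 = 440; W₂W₃ = 20·2·12 = 480; W₃W₄ = 2·12·13 = 312.
Length 3: W₁..W₃: k=1: 0+480+11·20·12=3120; k=2: 440+0+11·2·12=704 → min 704 | W₂..W₄: k=2: 0+312+20·2·13=832; k=3: 480+0+20·12·13=3600 → min 832.
Length 4: W₁..W₄: k=1: 0+832+11·20·13=3692; k=2: 440+312+11·2·13=1038; k=3: 704+0+11·12·13=2420 → min 1038.
Optimal parenthesization: ((W₁ × W₂) × (W₃ × W₄)) with cost 1038.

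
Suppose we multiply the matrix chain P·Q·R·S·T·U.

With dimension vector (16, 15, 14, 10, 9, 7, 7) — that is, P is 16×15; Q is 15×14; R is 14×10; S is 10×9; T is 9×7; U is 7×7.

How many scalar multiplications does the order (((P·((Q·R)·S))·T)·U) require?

(Q·R): 15×14 by 14×10 → 15×10, cost 15·14·10 = 2100
((Q·R)·S): 15×10 by 10×9 → 15×9, cost 15·10·9 = 1350; cumulative 3450
(P·((Q·R)·S)): 16×15 by 15×9 → 16×9, cost 16·15·9 = 2160; cumulative 5610
((P·((Q·R)·S))·T): 16×9 by 9×7 → 16×7, cost 16·9·7 = 1008; cumulative 6618
(((P·((Q·R)·S))·T)·U): 16×7 by 7×7 → 16×7, cost 16·7·7 = 784; cumulative 7402
Total: 7402 scalar multiplications.

7402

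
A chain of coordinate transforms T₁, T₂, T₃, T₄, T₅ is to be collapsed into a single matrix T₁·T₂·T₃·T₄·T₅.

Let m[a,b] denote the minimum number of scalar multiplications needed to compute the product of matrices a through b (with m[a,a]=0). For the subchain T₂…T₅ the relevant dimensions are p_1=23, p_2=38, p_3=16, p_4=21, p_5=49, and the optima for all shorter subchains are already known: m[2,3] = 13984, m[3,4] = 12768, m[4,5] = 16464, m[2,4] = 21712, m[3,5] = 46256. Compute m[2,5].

m[2,5] = min over k∈[2,4] of m[2,k]+m[k+1,5]+p_{1}·p_k·p_{5}.
k=2: 0 + 46256 + 23·38·49 = 89082; k=3: 13984 + 16464 + 23·16·49 = 48480; k=4: 21712 + 0 + 23·21·49 = 45379.
Minimum: 45379 at k=4.

45379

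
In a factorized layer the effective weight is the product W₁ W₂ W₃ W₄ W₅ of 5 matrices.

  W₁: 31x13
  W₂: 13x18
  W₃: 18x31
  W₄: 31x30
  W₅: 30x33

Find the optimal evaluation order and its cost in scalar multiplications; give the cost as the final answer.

Adjacent pairs: W₁W₂ = 31·13·18 = 7254; W₂W₃ = 13·18·31 = 7254; W₃W₄ = 18·31·30 = 16740; W₄W₅ = 31·30·33 = 30690.
Length 3: W₁..W₃: k=1: 0+7254+31·13·31=19747; k=2: 7254+0+31·18·31=24552 → min 19747 | W₂..W₄: k=2: 0+16740+13·18·30=23760; k=3: 7254+0+13·31·30=19344 → min 19344 | W₃..W₅: k=3: 0+30690+18·31·33=49104; k=4: 16740+0+18·30·33=34560 → min 34560.
Length 4: W₁..W₄: k=1: 0+19344+31·13·30=31434; k=2: 7254+16740+31·18·30=40734; k=3: 19747+0+31·31·30=48577 → min 31434 | W₂..W₅: k=2: 0+34560+13·18·33=42282; k=3: 7254+30690+13·31·33=51243; k=4: 19344+0+13·30·33=32214 → min 32214.
Length 5: W₁..W₅: k=1: 0+32214+31·13·33=45513; k=2: 7254+34560+31·18·33=60228; k=3: 19747+30690+31·31·33=82150; k=4: 31434+0+31·30·33=62124 → min 45513.
Optimal parenthesization: (W₁ (((W₂ W₃) W₄) W₅)) with cost 45513.

45513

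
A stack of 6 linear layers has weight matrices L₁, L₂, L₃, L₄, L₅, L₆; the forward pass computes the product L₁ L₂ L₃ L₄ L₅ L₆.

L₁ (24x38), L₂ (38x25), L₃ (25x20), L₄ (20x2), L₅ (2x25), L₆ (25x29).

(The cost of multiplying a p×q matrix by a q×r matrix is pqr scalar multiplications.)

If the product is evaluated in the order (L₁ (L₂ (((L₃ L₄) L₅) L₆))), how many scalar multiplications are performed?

(L₃ L₄): 25×20 by 20×2 → 25×2, cost 25·20·2 = 1000
((L₃ L₄) L₅): 25×2 by 2×25 → 25×25, cost 25·2·25 = 1250; cumulative 2250
(((L₃ L₄) L₅) L₆): 25×25 by 25×29 → 25×29, cost 25·25·29 = 18125; cumulative 20375
(L₂ (((L₃ L₄) L₅) L₆)): 38×25 by 25×29 → 38×29, cost 38·25·29 = 27550; cumulative 47925
(L₁ (L₂ (((L₃ L₄) L₅) L₆))): 24×38 by 38×29 → 24×29, cost 24·38·29 = 26448; cumulative 74373
Total: 74373 scalar multiplications.

74373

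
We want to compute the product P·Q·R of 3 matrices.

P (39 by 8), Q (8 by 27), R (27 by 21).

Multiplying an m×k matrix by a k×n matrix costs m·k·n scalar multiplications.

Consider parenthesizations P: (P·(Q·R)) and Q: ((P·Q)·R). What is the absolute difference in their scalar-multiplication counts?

Order P = (P·(Q·R)): (Q·R): 8×27 by 27×21 → 8×21, cost 8·27·21 = 4536; (P·(Q·R)): 39×8 by 8×21 → 39×21, cost 39·8·21 = 6552; cumulative 11088. Total 11088.
Order Q = ((P·Q)·R): (P·Q): 39×8 by 8×27 → 39×27, cost 39·8·27 = 8424; ((P·Q)·R): 39×27 by 27×21 → 39×21, cost 39·27·21 = 22113; cumulative 30537. Total 30537.
Difference: |11088 − 30537| = 19449.

19449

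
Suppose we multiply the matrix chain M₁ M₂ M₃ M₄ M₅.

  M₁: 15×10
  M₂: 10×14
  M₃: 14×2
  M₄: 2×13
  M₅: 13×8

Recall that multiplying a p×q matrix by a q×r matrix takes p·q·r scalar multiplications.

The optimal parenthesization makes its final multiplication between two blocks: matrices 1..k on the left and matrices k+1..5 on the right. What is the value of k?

3

Adjacent pairs: M₁M₂ = 15·10·14 = 2100; M₂M₃ = 10·14·2 = 280; M₃M₄ = 14·2·13 = 364; M₄M₅ = 2·13·8 = 208.
Length 3: M₁..M₃: k=1: 0+280+15·10·2=580; k=2: 2100+0+15·14·2=2520 → min 580 | M₂..M₄: k=2: 0+364+10·14·13=2184; k=3: 280+0+10·2·13=540 → min 540 | M₃..M₅: k=3: 0+208+14·2·8=432; k=4: 364+0+14·13·8=1820 → min 432.
Length 4: M₁..M₄: k=1: 0+540+15·10·13=2490; k=2: 2100+364+15·14·13=5194; k=3: 580+0+15·2·13=970 → min 970 | M₂..M₅: k=2: 0+432+10·14·8=1552; k=3: 280+208+10·2·8=648; k=4: 540+0+10·13·8=1580 → min 648.
Top-level splits: k=1: (M₁..M₁)·(M₂..M₅) → 0+648+15·10·8 = 1848; k=2: (M₁..M₂)·(M₃..M₅) → 2100+432+15·14·8 = 4212; k=3: (M₁..M₃)·(M₄..M₅) → 580+208+15·2·8 = 1028; k=4: (M₁..M₄)·(M₅..M₅) → 970+0+15·13·8 = 2530.
Best split is after M₃, i.e. k = 3.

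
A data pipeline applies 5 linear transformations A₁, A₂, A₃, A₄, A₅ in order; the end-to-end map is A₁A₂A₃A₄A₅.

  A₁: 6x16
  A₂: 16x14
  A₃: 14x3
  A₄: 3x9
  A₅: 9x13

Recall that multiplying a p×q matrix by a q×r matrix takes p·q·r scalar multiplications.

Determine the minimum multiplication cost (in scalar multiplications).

1545

Adjacent pairs: A₁A₂ = 6·16·14 = 1344; A₂A₃ = 16·14·3 = 672; A₃A₄ = 14·3·9 = 378; A₄A₅ = 3·9·13 = 351.
Length 3: A₁..A₃: k=1: 0+672+6·16·3=960; k=2: 1344+0+6·14·3=1596 → min 960 | A₂..A₄: k=2: 0+378+16·14·9=2394; k=3: 672+0+16·3·9=1104 → min 1104 | A₃..A₅: k=3: 0+351+14·3·13=897; k=4: 378+0+14·9·13=2016 → min 897.
Length 4: A₁..A₄: k=1: 0+1104+6·16·9=1968; k=2: 1344+378+6·14·9=2478; k=3: 960+0+6·3·9=1122 → min 1122 | A₂..A₅: k=2: 0+897+16·14·13=3809; k=3: 672+351+16·3·13=1647; k=4: 1104+0+16·9·13=2976 → min 1647.
Length 5: A₁..A₅: k=1: 0+1647+6·16·13=2895; k=2: 1344+897+6·14·13=3333; k=3: 960+351+6·3·13=1545; k=4: 1122+0+6·9·13=1824 → min 1545.
Optimal order: ((A₁(A₂A₃))(A₄A₅)) with cost 1545.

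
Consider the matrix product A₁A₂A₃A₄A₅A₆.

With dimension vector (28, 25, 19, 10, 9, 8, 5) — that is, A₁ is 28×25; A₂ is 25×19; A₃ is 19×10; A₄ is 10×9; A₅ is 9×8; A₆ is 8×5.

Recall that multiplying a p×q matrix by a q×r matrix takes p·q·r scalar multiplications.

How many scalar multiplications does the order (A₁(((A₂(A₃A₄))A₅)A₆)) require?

(A₃A₄): 19×10 by 10×9 → 19×9, cost 19·10·9 = 1710
(A₂(A₃A₄)): 25×19 by 19×9 → 25×9, cost 25·19·9 = 4275; cumulative 5985
((A₂(A₃A₄))A₅): 25×9 by 9×8 → 25×8, cost 25·9·8 = 1800; cumulative 7785
(((A₂(A₃A₄))A₅)A₆): 25×8 by 8×5 → 25×5, cost 25·8·5 = 1000; cumulative 8785
(A₁(((A₂(A₃A₄))A₅)A₆)): 28×25 by 25×5 → 28×5, cost 28·25·5 = 3500; cumulative 12285
Total: 12285 scalar multiplications.

12285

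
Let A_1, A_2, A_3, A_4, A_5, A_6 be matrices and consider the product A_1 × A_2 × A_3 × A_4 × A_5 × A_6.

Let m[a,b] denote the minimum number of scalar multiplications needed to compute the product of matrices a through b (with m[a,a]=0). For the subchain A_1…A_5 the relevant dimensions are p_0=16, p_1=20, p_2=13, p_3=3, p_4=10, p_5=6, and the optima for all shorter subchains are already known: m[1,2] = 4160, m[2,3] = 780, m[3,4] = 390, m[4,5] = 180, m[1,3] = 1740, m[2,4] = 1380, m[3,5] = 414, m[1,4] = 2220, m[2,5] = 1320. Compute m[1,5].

2208

m[1,5] = min over k∈[1,4] of m[1,k]+m[k+1,5]+p_{0}·p_k·p_{5}.
k=1: 0 + 1320 + 16·20·6 = 3240; k=2: 4160 + 414 + 16·13·6 = 5822; k=3: 1740 + 180 + 16·3·6 = 2208; k=4: 2220 + 0 + 16·10·6 = 3180.
Minimum: 2208 at k=3.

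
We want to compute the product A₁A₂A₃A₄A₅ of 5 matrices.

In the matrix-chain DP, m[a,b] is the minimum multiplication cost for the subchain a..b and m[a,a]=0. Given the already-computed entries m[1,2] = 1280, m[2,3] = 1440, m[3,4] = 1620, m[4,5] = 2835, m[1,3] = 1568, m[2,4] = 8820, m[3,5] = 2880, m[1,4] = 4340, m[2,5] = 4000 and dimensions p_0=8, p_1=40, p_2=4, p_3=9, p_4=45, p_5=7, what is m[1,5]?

m[1,5] = min over k∈[1,4] of m[1,k]+m[k+1,5]+p_{0}·p_k·p_{5}.
k=1: 0 + 4000 + 8·40·7 = 6240; k=2: 1280 + 2880 + 8·4·7 = 4384; k=3: 1568 + 2835 + 8·9·7 = 4907; k=4: 4340 + 0 + 8·45·7 = 6860.
Minimum: 4384 at k=2.

4384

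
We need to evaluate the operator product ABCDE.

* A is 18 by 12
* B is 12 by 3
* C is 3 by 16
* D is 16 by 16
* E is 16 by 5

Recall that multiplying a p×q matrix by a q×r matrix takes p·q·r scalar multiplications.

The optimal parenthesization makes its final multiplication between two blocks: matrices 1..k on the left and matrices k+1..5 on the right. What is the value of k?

2

Adjacent pairs: AB = 18·12·3 = 648; BC = 12·3·16 = 576; CD = 3·16·16 = 768; DE = 16·16·5 = 1280.
Length 3: A..C: k=1: 0+576+18·12·16=4032; k=2: 648+0+18·3·16=1512 → min 1512 | B..D: k=2: 0+768+12·3·16=1344; k=3: 576+0+12·16·16=3648 → min 1344 | C..E: k=3: 0+1280+3·16·5=1520; k=4: 768+0+3·16·5=1008 → min 1008.
Length 4: A..D: k=1: 0+1344+18·12·16=4800; k=2: 648+768+18·3·16=2280; k=3: 1512+0+18·16·16=6120 → min 2280 | B..E: k=2: 0+1008+12·3·5=1188; k=3: 576+1280+12·16·5=2816; k=4: 1344+0+12·16·5=2304 → min 1188.
Top-level splits: k=1: (A..A)·(B..E) → 0+1188+18·12·5 = 2268; k=2: (A..B)·(C..E) → 648+1008+18·3·5 = 1926; k=3: (A..C)·(D..E) → 1512+1280+18·16·5 = 4232; k=4: (A..D)·(E..E) → 2280+0+18·16·5 = 3720.
Best split is after B, i.e. k = 2.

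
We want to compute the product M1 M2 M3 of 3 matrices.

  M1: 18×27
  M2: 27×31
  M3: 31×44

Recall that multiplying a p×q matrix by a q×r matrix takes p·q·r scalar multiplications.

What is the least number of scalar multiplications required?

39618

Order (M1 (M2 M3)): (M2 M3): 27×31 by 31×44 → 27×44, cost 27·31·44 = 36828; (M1 (M2 M3)): 18×27 by 27×44 → 18×44, cost 18·27·44 = 21384; cumulative 58212. Total 58212.
Order ((M1 M2) M3): (M1 M2): 18×27 by 27×31 → 18×31, cost 18·27·31 = 15066; ((M1 M2) M3): 18×31 by 31×44 → 18×44, cost 18·31·44 = 24552; cumulative 39618. Total 39618.
Minimum: 39618.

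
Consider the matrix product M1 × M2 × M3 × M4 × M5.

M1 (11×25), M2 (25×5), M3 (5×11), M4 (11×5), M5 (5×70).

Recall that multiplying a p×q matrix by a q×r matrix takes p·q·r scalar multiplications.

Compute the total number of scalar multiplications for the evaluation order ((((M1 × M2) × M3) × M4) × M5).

6435

(M1 × M2): 11×25 by 25×5 → 11×5, cost 11·25·5 = 1375
((M1 × M2) × M3): 11×5 by 5×11 → 11×11, cost 11·5·11 = 605; cumulative 1980
(((M1 × M2) × M3) × M4): 11×11 by 11×5 → 11×5, cost 11·11·5 = 605; cumulative 2585
((((M1 × M2) × M3) × M4) × M5): 11×5 by 5×70 → 11×70, cost 11·5·70 = 3850; cumulative 6435
Total: 6435 scalar multiplications.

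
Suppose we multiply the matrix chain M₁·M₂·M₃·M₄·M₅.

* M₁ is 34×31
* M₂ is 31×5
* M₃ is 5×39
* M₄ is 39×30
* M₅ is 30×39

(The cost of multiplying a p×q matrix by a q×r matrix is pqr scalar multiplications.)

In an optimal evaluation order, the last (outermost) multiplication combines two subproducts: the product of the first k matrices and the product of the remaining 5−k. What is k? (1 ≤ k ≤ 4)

2

Adjacent pairs: M₁M₂ = 34·31·5 = 5270; M₂M₃ = 31·5·39 = 6045; M₃M₄ = 5·39·30 = 5850; M₄M₅ = 39·30·39 = 45630.
Length 3: M₁..M₃: k=1: 0+6045+34·31·39=47151; k=2: 5270+0+34·5·39=11900 → min 11900 | M₂..M₄: k=2: 0+5850+31·5·30=10500; k=3: 6045+0+31·39·30=42315 → min 10500 | M₃..M₅: k=3: 0+45630+5·39·39=53235; k=4: 5850+0+5·30·39=11700 → min 11700.
Length 4: M₁..M₄: k=1: 0+10500+34·31·30=42120; k=2: 5270+5850+34·5·30=16220; k=3: 11900+0+34·39·30=51680 → min 16220 | M₂..M₅: k=2: 0+11700+31·5·39=17745; k=3: 6045+45630+31·39·39=98826; k=4: 10500+0+31·30·39=46770 → min 17745.
Top-level splits: k=1: (M₁..M₁)·(M₂..M₅) → 0+17745+34·31·39 = 58851; k=2: (M₁..M₂)·(M₃..M₅) → 5270+11700+34·5·39 = 23600; k=3: (M₁..M₃)·(M₄..M₅) → 11900+45630+34·39·39 = 109244; k=4: (M₁..M₄)·(M₅..M₅) → 16220+0+34·30·39 = 56000.
Best split is after M₂, i.e. k = 2.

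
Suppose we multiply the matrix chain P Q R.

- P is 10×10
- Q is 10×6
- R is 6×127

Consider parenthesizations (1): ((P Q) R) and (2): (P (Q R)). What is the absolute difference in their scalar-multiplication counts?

Order (1) = ((P Q) R): (P Q): 10×10 by 10×6 → 10×6, cost 10·10·6 = 600; ((P Q) R): 10×6 by 6×127 → 10×127, cost 10·6·127 = 7620; cumulative 8220. Total 8220.
Order (2) = (P (Q R)): (Q R): 10×6 by 6×127 → 10×127, cost 10·6·127 = 7620; (P (Q R)): 10×10 by 10×127 → 10×127, cost 10·10·127 = 12700; cumulative 20320. Total 20320.
Difference: |8220 − 20320| = 12100.

12100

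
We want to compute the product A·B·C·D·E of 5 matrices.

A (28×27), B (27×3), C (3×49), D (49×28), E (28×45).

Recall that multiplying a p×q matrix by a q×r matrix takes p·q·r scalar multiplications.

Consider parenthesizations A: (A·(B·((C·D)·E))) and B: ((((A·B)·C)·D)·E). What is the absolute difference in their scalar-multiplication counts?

Order A = (A·(B·((C·D)·E))): (C·D): 3×49 by 49×28 → 3×28, cost 3·49·28 = 4116; ((C·D)·E): 3×28 by 28×45 → 3×45, cost 3·28·45 = 3780; cumulative 7896; (B·((C·D)·E)): 27×3 by 3×45 → 27×45, cost 27·3·45 = 3645; cumulative 11541; (A·(B·((C·D)·E))): 28×27 by 27×45 → 28×45, cost 28·27·45 = 34020; cumulative 45561. Total 45561.
Order B = ((((A·B)·C)·D)·E): (A·B): 28×27 by 27×3 → 28×3, cost 28·27·3 = 2268; ((A·B)·C): 28×3 by 3×49 → 28×49, cost 28·3·49 = 4116; cumulative 6384; (((A·B)·C)·D): 28×49 by 49×28 → 28×28, cost 28·49·28 = 38416; cumulative 44800; ((((A·B)·C)·D)·E): 28×28 by 28×45 → 28×45, cost 28·28·45 = 35280; cumulative 80080. Total 80080.
Difference: |45561 − 80080| = 34519.

34519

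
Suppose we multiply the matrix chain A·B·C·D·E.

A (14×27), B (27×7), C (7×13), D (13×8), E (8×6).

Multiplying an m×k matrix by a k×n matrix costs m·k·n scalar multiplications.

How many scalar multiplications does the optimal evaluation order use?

Adjacent pairs: AB = 14·27·7 = 2646; BC = 27·7·13 = 2457; CD = 7·13·8 = 728; DE = 13·8·6 = 624.
Length 3: A..C: k=1: 0+2457+14·27·13=7371; k=2: 2646+0+14·7·13=3920 → min 3920 | B..D: k=2: 0+728+27·7·8=2240; k=3: 2457+0+27·13·8=5265 → min 2240 | C..E: k=3: 0+624+7·13·6=1170; k=4: 728+0+7·8·6=1064 → min 1064.
Length 4: A..D: k=1: 0+2240+14·27·8=5264; k=2: 2646+728+14·7·8=4158; k=3: 3920+0+14·13·8=5376 → min 4158 | B..E: k=2: 0+1064+27·7·6=2198; k=3: 2457+624+27·13·6=5187; k=4: 2240+0+27·8·6=3536 → min 2198.
Length 5: A..E: k=1: 0+2198+14·27·6=4466; k=2: 2646+1064+14·7·6=4298; k=3: 3920+624+14·13·6=5636; k=4: 4158+0+14·8·6=4830 → min 4298.
Optimal order: ((A·B)·((C·D)·E)) with cost 4298.

4298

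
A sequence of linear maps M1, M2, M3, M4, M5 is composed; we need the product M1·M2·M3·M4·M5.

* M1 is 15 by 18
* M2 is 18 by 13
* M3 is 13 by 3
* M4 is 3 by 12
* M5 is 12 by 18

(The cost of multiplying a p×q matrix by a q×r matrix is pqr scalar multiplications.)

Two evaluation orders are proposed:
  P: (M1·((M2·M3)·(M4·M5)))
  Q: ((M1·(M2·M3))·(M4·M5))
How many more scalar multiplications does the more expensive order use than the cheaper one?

4212

Order P = (M1·((M2·M3)·(M4·M5))): (M2·M3): 18×13 by 13×3 → 18×3, cost 18·13·3 = 702; (M4·M5): 3×12 by 12×18 → 3×18, cost 3·12·18 = 648; ((M2·M3)·(M4·M5)): 18×3 by 3×18 → 18×18, cost 18·3·18 = 972; cumulative 2322; (M1·((M2·M3)·(M4·M5))): 15×18 by 18×18 → 15×18, cost 15·18·18 = 4860; cumulative 7182. Total 7182.
Order Q = ((M1·(M2·M3))·(M4·M5)): (M2·M3): 18×13 by 13×3 → 18×3, cost 18·13·3 = 702; (M1·(M2·M3)): 15×18 by 18×3 → 15×3, cost 15·18·3 = 810; cumulative 1512; (M4·M5): 3×12 by 12×18 → 3×18, cost 3·12·18 = 648; ((M1·(M2·M3))·(M4·M5)): 15×3 by 3×18 → 15×18, cost 15·3·18 = 810; cumulative 2970. Total 2970.
Difference: |7182 − 2970| = 4212.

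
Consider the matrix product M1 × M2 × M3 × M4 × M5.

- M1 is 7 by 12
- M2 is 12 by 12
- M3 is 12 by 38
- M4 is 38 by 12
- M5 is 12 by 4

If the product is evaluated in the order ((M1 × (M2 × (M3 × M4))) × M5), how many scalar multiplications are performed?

(M3 × M4): 12×38 by 38×12 → 12×12, cost 12·38·12 = 5472
(M2 × (M3 × M4)): 12×12 by 12×12 → 12×12, cost 12·12·12 = 1728; cumulative 7200
(M1 × (M2 × (M3 × M4))): 7×12 by 12×12 → 7×12, cost 7·12·12 = 1008; cumulative 8208
((M1 × (M2 × (M3 × M4))) × M5): 7×12 by 12×4 → 7×4, cost 7·12·4 = 336; cumulative 8544
Total: 8544 scalar multiplications.

8544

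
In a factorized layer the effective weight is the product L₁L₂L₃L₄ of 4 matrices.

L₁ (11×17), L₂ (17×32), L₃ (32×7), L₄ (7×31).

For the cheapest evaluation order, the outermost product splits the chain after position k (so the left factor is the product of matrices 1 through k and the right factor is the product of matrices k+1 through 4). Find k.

Adjacent pairs: L₁L₂ = 11·17·32 = 5984; L₂L₃ = 17·32·7 = 3808; L₃L₄ = 32·7·31 = 6944.
Length 3: L₁..L₃: k=1: 0+3808+11·17·7=5117; k=2: 5984+0+11·32·7=8448 → min 5117 | L₂..L₄: k=2: 0+6944+17·32·31=23808; k=3: 3808+0+17·7·31=7497 → min 7497.
Top-level splits: k=1: (L₁..L₁)·(L₂..L₄) → 0+7497+11·17·31 = 13294; k=2: (L₁..L₂)·(L₃..L₄) → 5984+6944+11·32·31 = 23840; k=3: (L₁..L₃)·(L₄..L₄) → 5117+0+11·7·31 = 7504.
Best split is after L₃, i.e. k = 3.

3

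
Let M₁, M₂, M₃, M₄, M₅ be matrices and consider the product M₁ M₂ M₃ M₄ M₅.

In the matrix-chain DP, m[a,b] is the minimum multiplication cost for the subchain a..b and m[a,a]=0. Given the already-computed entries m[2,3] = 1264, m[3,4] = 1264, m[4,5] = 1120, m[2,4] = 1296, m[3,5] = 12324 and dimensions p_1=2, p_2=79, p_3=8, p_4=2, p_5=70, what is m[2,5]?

m[2,5] = min over k∈[2,4] of m[2,k]+m[k+1,5]+p_{1}·p_k·p_{5}.
k=2: 0 + 12324 + 2·79·70 = 23384; k=3: 1264 + 1120 + 2·8·70 = 3504; k=4: 1296 + 0 + 2·2·70 = 1576.
Minimum: 1576 at k=4.

1576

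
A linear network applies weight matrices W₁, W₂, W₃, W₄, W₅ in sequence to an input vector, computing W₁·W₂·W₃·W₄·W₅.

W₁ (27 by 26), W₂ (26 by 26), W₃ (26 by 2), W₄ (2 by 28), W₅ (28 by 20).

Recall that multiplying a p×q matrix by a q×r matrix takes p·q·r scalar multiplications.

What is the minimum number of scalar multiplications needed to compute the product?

4956

Adjacent pairs: W₁W₂ = 27·26·26 = 18252; W₂W₃ = 26·26·2 = 1352; W₃W₄ = 26·2·28 = 1456; W₄W₅ = 2·28·20 = 1120.
Length 3: W₁..W₃: k=1: 0+1352+27·26·2=2756; k=2: 18252+0+27·26·2=19656 → min 2756 | W₂..W₄: k=2: 0+1456+26·26·28=20384; k=3: 1352+0+26·2·28=2808 → min 2808 | W₃..W₅: k=3: 0+1120+26·2·20=2160; k=4: 1456+0+26·28·20=16016 → min 2160.
Length 4: W₁..W₄: k=1: 0+2808+27·26·28=22464; k=2: 18252+1456+27·26·28=39364; k=3: 2756+0+27·2·28=4268 → min 4268 | W₂..W₅: k=2: 0+2160+26·26·20=15680; k=3: 1352+1120+26·2·20=3512; k=4: 2808+0+26·28·20=17368 → min 3512.
Length 5: W₁..W₅: k=1: 0+3512+27·26·20=17552; k=2: 18252+2160+27·26·20=34452; k=3: 2756+1120+27·2·20=4956; k=4: 4268+0+27·28·20=19388 → min 4956.
Optimal order: ((W₁·(W₂·W₃))·(W₄·W₅)) with cost 4956.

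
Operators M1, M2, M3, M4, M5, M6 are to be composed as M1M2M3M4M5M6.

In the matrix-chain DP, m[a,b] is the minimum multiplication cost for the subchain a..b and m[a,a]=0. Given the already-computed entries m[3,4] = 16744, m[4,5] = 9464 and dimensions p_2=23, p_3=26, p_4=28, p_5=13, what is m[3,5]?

m[3,5] = min over k∈[3,4] of m[3,k]+m[k+1,5]+p_{2}·p_k·p_{5}.
k=3: 0 + 9464 + 23·26·13 = 17238; k=4: 16744 + 0 + 23·28·13 = 25116.
Minimum: 17238 at k=3.

17238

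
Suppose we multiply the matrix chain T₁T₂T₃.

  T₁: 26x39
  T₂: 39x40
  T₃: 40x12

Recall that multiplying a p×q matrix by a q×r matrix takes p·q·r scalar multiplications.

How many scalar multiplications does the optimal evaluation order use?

30888

Order (T₁(T₂T₃)): (T₂T₃): 39×40 by 40×12 → 39×12, cost 39·40·12 = 18720; (T₁(T₂T₃)): 26×39 by 39×12 → 26×12, cost 26·39·12 = 12168; cumulative 30888. Total 30888.
Order ((T₁T₂)T₃): (T₁T₂): 26×39 by 39×40 → 26×40, cost 26·39·40 = 40560; ((T₁T₂)T₃): 26×40 by 40×12 → 26×12, cost 26·40·12 = 12480; cumulative 53040. Total 53040.
Minimum: 30888.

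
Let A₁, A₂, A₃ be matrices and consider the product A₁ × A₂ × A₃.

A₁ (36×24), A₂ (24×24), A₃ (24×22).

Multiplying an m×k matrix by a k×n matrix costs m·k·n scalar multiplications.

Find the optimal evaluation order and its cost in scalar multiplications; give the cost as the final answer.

(A₁ × (A₂ × A₃)): cost 31680.
((A₁ × A₂) × A₃): cost 39744.
Optimal: (A₁ × (A₂ × A₃)) with cost 31680.

31680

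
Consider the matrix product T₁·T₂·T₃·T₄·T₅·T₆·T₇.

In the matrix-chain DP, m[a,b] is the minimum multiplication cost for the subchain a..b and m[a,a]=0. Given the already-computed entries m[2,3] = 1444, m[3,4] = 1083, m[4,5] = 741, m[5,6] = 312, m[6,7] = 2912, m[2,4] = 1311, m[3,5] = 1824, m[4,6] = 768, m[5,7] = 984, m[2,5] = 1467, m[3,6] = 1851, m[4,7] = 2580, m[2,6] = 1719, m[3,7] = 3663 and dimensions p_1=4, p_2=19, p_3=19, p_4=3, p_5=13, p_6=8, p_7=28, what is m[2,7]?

2615

m[2,7] = min over k∈[2,6] of m[2,k]+m[k+1,7]+p_{1}·p_k·p_{7}.
k=2: 0 + 3663 + 4·19·28 = 5791; k=3: 1444 + 2580 + 4·19·28 = 6152; k=4: 1311 + 984 + 4·3·28 = 2631; k=5: 1467 + 2912 + 4·13·28 = 5835; k=6: 1719 + 0 + 4·8·28 = 2615.
Minimum: 2615 at k=6.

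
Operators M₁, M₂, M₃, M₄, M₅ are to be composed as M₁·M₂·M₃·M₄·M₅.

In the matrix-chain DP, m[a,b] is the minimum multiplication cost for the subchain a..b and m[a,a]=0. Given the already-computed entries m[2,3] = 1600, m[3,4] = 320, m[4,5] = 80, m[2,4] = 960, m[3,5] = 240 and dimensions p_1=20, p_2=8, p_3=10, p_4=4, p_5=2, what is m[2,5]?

m[2,5] = min over k∈[2,4] of m[2,k]+m[k+1,5]+p_{1}·p_k·p_{5}.
k=2: 0 + 240 + 20·8·2 = 560; k=3: 1600 + 80 + 20·10·2 = 2080; k=4: 960 + 0 + 20·4·2 = 1120.
Minimum: 560 at k=2.

560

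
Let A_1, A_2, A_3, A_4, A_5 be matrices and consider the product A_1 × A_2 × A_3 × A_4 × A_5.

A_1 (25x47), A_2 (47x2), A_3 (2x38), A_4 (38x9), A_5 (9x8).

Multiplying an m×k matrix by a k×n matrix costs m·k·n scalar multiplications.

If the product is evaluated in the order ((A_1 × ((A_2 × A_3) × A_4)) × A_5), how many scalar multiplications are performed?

32021

(A_2 × A_3): 47×2 by 2×38 → 47×38, cost 47·2·38 = 3572
((A_2 × A_3) × A_4): 47×38 by 38×9 → 47×9, cost 47·38·9 = 16074; cumulative 19646
(A_1 × ((A_2 × A_3) × A_4)): 25×47 by 47×9 → 25×9, cost 25·47·9 = 10575; cumulative 30221
((A_1 × ((A_2 × A_3) × A_4)) × A_5): 25×9 by 9×8 → 25×8, cost 25·9·8 = 1800; cumulative 32021
Total: 32021 scalar multiplications.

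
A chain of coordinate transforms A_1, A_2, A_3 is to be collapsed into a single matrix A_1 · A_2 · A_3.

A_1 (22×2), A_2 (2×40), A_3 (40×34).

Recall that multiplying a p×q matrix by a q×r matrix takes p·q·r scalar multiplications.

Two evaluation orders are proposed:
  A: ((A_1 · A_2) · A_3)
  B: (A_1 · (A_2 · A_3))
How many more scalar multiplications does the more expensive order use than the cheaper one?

27464

Order A = ((A_1 · A_2) · A_3): (A_1 · A_2): 22×2 by 2×40 → 22×40, cost 22·2·40 = 1760; ((A_1 · A_2) · A_3): 22×40 by 40×34 → 22×34, cost 22·40·34 = 29920; cumulative 31680. Total 31680.
Order B = (A_1 · (A_2 · A_3)): (A_2 · A_3): 2×40 by 40×34 → 2×34, cost 2·40·34 = 2720; (A_1 · (A_2 · A_3)): 22×2 by 2×34 → 22×34, cost 22·2·34 = 1496; cumulative 4216. Total 4216.
Difference: |31680 − 4216| = 27464.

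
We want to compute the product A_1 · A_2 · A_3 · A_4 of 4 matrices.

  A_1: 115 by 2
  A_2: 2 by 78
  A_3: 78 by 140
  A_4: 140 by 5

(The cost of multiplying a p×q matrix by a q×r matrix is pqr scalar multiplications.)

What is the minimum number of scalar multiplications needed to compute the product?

Adjacent pairs: A_1A_2 = 115·2·78 = 17940; A_2A_3 = 2·78·140 = 21840; A_3A_4 = 78·140·5 = 54600.
Length 3: A_1..A_3: k=1: 0+21840+115·2·140=54040; k=2: 17940+0+115·78·140=1273740 → min 54040 | A_2..A_4: k=2: 0+54600+2·78·5=55380; k=3: 21840+0+2·140·5=23240 → min 23240.
Length 4: A_1..A_4: k=1: 0+23240+115·2·5=24390; k=2: 17940+54600+115·78·5=117390; k=3: 54040+0+115·140·5=134540 → min 24390.
Optimal order: (A_1 · ((A_2 · A_3) · A_4)) with cost 24390.

24390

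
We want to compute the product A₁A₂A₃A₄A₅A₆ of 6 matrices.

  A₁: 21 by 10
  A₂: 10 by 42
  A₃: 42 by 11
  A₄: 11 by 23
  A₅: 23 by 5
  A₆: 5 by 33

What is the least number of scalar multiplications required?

10190

Adjacent pairs: A₁A₂ = 21·10·42 = 8820; A₂A₃ = 10·42·11 = 4620; A₃A₄ = 42·11·23 = 10626; A₄A₅ = 11·23·5 = 1265; A₅A₆ = 23·5·33 = 3795.
Length 3: A₁..A₃: k=1: 0+4620+21·10·11=6930; k=2: 8820+0+21·42·11=18522 → min 6930 | A₂..A₄: k=2: 0+10626+10·42·23=20286; k=3: 4620+0+10·11·23=7150 → min 7150 | A₃..A₅: k=3: 0+1265+42·11·5=3575; k=4: 10626+0+42·23·5=15456 → min 3575 | A₄..A₆: k=4: 0+3795+11·23·33=12144; k=5: 1265+0+11·5·33=3080 → min 3080.
Length 4: A₁..A₄: k=1: 0+7150+21·10·23=11980; k=2: 8820+10626+21·42·23=39732; k=3: 6930+0+21·11·23=12243 → min 11980 | A₂..A₅: k=2: 0+3575+10·42·5=5675; k=3: 4620+1265+10·11·5=6435; k=4: 7150+0+10·23·5=8300 → min 5675 | A₃..A₆: k=3: 0+3080+42·11·33=18326; k=4: 10626+3795+42·23·33=46299; k=5: 3575+0+42·5·33=10505 → min 10505.
Length 5: A₁..A₅: k=1: 0+5675+21·10·5=6725; k=2: 8820+3575+21·42·5=16805; k=3: 6930+1265+21·11·5=9350; k=4: 11980+0+21·23·5=14395 → min 6725 | A₂..A₆: k=2: 0+10505+10·42·33=24365; k=3: 4620+3080+10·11·33=11330; k=4: 7150+3795+10·23·33=18535; k=5: 5675+0+10·5·33=7325 → min 7325.
Length 6: A₁..A₆: k=1: 0+7325+21·10·33=14255; k=2: 8820+10505+21·42·33=48431; k=3: 6930+3080+21·11·33=17633; k=4: 11980+3795+21·23·33=31714; k=5: 6725+0+21·5·33=10190 → min 10190.
Optimal order: ((A₁(A₂(A₃(A₄A₅))))A₆) with cost 10190.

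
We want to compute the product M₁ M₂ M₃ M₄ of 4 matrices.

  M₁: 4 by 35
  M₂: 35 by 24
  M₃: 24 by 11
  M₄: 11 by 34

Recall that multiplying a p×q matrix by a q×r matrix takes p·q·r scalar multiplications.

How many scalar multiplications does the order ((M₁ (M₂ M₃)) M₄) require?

(M₂ M₃): 35×24 by 24×11 → 35×11, cost 35·24·11 = 9240
(M₁ (M₂ M₃)): 4×35 by 35×11 → 4×11, cost 4·35·11 = 1540; cumulative 10780
((M₁ (M₂ M₃)) M₄): 4×11 by 11×34 → 4×34, cost 4·11·34 = 1496; cumulative 12276
Total: 12276 scalar multiplications.

12276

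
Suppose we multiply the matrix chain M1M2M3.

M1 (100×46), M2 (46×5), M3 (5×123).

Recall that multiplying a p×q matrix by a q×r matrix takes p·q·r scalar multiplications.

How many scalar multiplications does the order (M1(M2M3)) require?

594090

(M2M3): 46×5 by 5×123 → 46×123, cost 46·5·123 = 28290
(M1(M2M3)): 100×46 by 46×123 → 100×123, cost 100·46·123 = 565800; cumulative 594090
Total: 594090 scalar multiplications.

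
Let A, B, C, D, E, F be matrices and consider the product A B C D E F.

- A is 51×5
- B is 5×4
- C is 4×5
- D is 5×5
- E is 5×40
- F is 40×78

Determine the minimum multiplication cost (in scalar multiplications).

Adjacent pairs: AB = 51·5·4 = 1020; BC = 5·4·5 = 100; CD = 4·5·5 = 100; DE = 5·5·40 = 1000; EF = 5·40·78 = 15600.
Length 3: A..C: k=1: 0+100+51·5·5=1375; k=2: 1020+0+51·4·5=2040 → min 1375 | B..D: k=2: 0+100+5·4·5=200; k=3: 100+0+5·5·5=225 → min 200 | C..E: k=3: 0+1000+4·5·40=1800; k=4: 100+0+4·5·40=900 → min 900 | D..F: k=4: 0+15600+5·5·78=17550; k=5: 1000+0+5·40·78=16600 → min 16600.
Length 4: A..D: k=1: 0+200+51·5·5=1475; k=2: 1020+100+51·4·5=2140; k=3: 1375+0+51·5·5=2650 → min 1475 | B..E: k=2: 0+900+5·4·40=1700; k=3: 100+1000+5·5·40=2100; k=4: 200+0+5·5·40=1200 → min 1200 | C..F: k=3: 0+16600+4·5·78=18160; k=4: 100+15600+4·5·78=17260; k=5: 900+0+4·40·78=13380 → min 13380.
Length 5: A..E: k=1: 0+1200+51·5·40=11400; k=2: 1020+900+51·4·40=10080; k=3: 1375+1000+51·5·40=12575; k=4: 1475+0+51·5·40=11675 → min 10080 | B..F: k=2: 0+13380+5·4·78=14940; k=3: 100+16600+5·5·78=18650; k=4: 200+15600+5·5·78=17750; k=5: 1200+0+5·40·78=16800 → min 14940.
Length 6: A..F: k=1: 0+14940+51·5·78=34830; k=2: 1020+13380+51·4·78=30312; k=3: 1375+16600+51·5·78=37865; k=4: 1475+15600+51·5·78=36965; k=5: 10080+0+51·40·78=169200 → min 30312.
Optimal order: ((A B) (((C D) E) F)) with cost 30312.

30312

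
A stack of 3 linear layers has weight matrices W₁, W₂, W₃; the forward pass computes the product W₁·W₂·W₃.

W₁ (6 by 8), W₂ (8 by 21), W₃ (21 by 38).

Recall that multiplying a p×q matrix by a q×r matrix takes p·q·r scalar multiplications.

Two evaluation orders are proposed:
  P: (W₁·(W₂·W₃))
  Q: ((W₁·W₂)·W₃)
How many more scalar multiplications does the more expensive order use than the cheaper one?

2412

Order P = (W₁·(W₂·W₃)): (W₂·W₃): 8×21 by 21×38 → 8×38, cost 8·21·38 = 6384; (W₁·(W₂·W₃)): 6×8 by 8×38 → 6×38, cost 6·8·38 = 1824; cumulative 8208. Total 8208.
Order Q = ((W₁·W₂)·W₃): (W₁·W₂): 6×8 by 8×21 → 6×21, cost 6·8·21 = 1008; ((W₁·W₂)·W₃): 6×21 by 21×38 → 6×38, cost 6·21·38 = 4788; cumulative 5796. Total 5796.
Difference: |8208 − 5796| = 2412.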